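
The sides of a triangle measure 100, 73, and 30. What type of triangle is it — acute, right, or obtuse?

obtuse

Compare the square of the longest side to the sum of squares of the other two: 30² + 73² = 6229 < 10000 = 100².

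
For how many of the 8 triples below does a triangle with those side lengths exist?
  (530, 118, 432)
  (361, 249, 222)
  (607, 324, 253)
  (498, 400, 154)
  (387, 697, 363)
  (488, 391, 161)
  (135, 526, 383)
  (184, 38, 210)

(118,432,530): 118+432 > 530 → valid
(222,249,361): 222+249 > 361 → valid
(253,324,607): 253+324 ≤ 607 → not valid
(154,400,498): 154+400 > 498 → valid
(363,387,697): 363+387 > 697 → valid
(161,391,488): 161+391 > 488 → valid
(135,383,526): 135+383 ≤ 526 → not valid
(38,184,210): 38+184 > 210 → valid
6 of the 8 triples form a triangle.

6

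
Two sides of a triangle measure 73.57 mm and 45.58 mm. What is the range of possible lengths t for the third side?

By the triangle inequality, t must be less than 73.57 + 45.58 = 119.15 and greater than |73.57 − 45.58| = 27.99.

27.99 < t < 119.15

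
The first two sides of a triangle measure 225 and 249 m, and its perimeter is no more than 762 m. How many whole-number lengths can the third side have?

Triangle inequality: 24 < x < 474. Perimeter ≤ 762 gives x ≤ 762 − 225 − 249 = 288.
So 24 < x ≤ 288; integers 25 through 288: 264 values.

264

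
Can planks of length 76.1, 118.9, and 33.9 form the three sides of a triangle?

The longest side is 118.9, but the other two sum to only 110.0.
110.0 < 118.9, so the triangle inequality fails.

No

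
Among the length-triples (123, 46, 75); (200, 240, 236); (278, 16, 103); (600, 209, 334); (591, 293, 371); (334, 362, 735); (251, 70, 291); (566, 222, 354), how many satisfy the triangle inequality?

4

(46,75,123): 46+75 ≤ 123 → not valid
(200,236,240): 200+236 > 240 → valid
(16,103,278): 16+103 ≤ 278 → not valid
(209,334,600): 209+334 ≤ 600 → not valid
(293,371,591): 293+371 > 591 → valid
(334,362,735): 334+362 ≤ 735 → not valid
(70,251,291): 70+251 > 291 → valid
(222,354,566): 222+354 > 566 → valid
4 of the 8 triples form a triangle.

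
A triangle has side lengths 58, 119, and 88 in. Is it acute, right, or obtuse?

obtuse

Compare the square of the longest side to the sum of squares of the other two: 58² + 88² = 11108 < 14161 = 119².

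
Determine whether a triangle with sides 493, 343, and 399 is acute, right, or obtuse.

acute

Compare the square of the longest side to the sum of squares of the other two: 343² + 399² = 276850 > 243049 = 493².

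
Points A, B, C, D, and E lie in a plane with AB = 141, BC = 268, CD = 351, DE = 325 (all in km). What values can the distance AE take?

0 ≤ AE ≤ 1085 km

The maximum is all hops collinear in one direction: 141 + 268 + 351 + 325 = 1085.
The longest hop is 351; the others sum to 734. Since 351 ≤ 734, the path can fold back on itself completely, so the minimum distance is 0.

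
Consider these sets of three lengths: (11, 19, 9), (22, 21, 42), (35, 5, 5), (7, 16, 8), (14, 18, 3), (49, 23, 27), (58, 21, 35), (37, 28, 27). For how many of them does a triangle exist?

4

(9,11,19): 9+11 > 19 → valid
(21,22,42): 21+22 > 42 → valid
(5,5,35): 5+5 ≤ 35 → not valid
(7,8,16): 7+8 ≤ 16 → not valid
(3,14,18): 3+14 ≤ 18 → not valid
(23,27,49): 23+27 > 49 → valid
(21,35,58): 21+35 ≤ 58 → not valid
(27,28,37): 27+28 > 37 → valid
4 of the 8 triples form a triangle.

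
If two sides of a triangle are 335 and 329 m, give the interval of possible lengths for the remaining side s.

6 < s < 664

By the triangle inequality, s must be less than 335 + 329 = 664 and greater than |335 − 329| = 6.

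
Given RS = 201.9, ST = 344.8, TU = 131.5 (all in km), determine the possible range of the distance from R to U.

11.4 ≤ RU ≤ 678.2 km

The maximum is all hops collinear in one direction: 201.9 + 344.8 + 131.5 = 678.2.
The longest hop is 344.8; the others sum to 333.4. Folding the others back against it leaves at least 344.8 − 333.4 = 11.4.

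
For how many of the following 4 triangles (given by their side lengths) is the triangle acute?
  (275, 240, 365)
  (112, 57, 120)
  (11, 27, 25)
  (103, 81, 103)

(275,240,365): 240²+275² = 133225 = 365² → right
(112,57,120): 57²+112² = 15793 > 14400 = 120² → acute
(11,27,25): 11²+25² = 746 > 729 = 27² → acute
(103,81,103): 81²+103² = 17170 > 10609 = 103² → acute
3 of the 4 are acute.

3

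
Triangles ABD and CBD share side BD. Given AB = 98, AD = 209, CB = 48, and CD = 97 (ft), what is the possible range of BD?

From triangle ABD: |98 − 209| < BD < 98 + 209, i.e. 111 < BD < 307.
From triangle CBD: 49 < BD < 145.
Both must hold, so BD lies in the intersection.

111 < BD < 145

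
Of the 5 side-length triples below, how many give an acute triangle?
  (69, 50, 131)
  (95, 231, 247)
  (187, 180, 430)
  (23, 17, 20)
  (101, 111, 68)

(69,50,131): 50+69 ≤ 131, not a triangle
(95,231,247): 95²+231² = 62386 > 61009 = 247² → acute
(187,180,430): 180+187 ≤ 430, not a triangle
(23,17,20): 17²+20² = 689 > 529 = 23² → acute
(101,111,68): 68²+101² = 14825 > 12321 = 111² → acute
3 of the 5 are acute.

3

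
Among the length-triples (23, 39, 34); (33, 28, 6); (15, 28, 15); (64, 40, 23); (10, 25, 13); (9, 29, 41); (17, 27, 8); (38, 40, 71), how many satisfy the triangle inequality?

4

(23,34,39): 23+34 > 39 → valid
(6,28,33): 6+28 > 33 → valid
(15,15,28): 15+15 > 28 → valid
(23,40,64): 23+40 ≤ 64 → not valid
(10,13,25): 10+13 ≤ 25 → not valid
(9,29,41): 9+29 ≤ 41 → not valid
(8,17,27): 8+17 ≤ 27 → not valid
(38,40,71): 38+40 > 71 → valid
4 of the 8 triples form a triangle.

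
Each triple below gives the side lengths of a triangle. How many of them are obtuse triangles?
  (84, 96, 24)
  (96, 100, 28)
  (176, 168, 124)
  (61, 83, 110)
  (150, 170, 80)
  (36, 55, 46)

2

(84,96,24): 24²+84² = 7632 < 9216 = 96² → obtuse
(96,100,28): 28²+96² = 10000 = 100² → right
(176,168,124): 124²+168² = 43600 > 30976 = 176² → acute
(61,83,110): 61²+83² = 10610 < 12100 = 110² → obtuse
(150,170,80): 80²+150² = 28900 = 170² → right
(36,55,46): 36²+46² = 3412 > 3025 = 55² → acute
2 of the 6 are obtuse.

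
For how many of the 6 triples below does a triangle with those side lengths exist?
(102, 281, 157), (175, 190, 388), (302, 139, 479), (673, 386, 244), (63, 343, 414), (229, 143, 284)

1

(102,157,281): 102+157 ≤ 281 → not valid
(175,190,388): 175+190 ≤ 388 → not valid
(139,302,479): 139+302 ≤ 479 → not valid
(244,386,673): 244+386 ≤ 673 → not valid
(63,343,414): 63+343 ≤ 414 → not valid
(143,229,284): 143+229 > 284 → valid
1 of the 6 triples forms a triangle.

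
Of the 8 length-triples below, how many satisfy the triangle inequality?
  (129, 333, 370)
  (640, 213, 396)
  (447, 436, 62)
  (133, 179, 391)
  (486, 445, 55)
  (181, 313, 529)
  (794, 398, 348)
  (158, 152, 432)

3

(129,333,370): 129+333 > 370 → valid
(213,396,640): 213+396 ≤ 640 → not valid
(62,436,447): 62+436 > 447 → valid
(133,179,391): 133+179 ≤ 391 → not valid
(55,445,486): 55+445 > 486 → valid
(181,313,529): 181+313 ≤ 529 → not valid
(348,398,794): 348+398 ≤ 794 → not valid
(152,158,432): 152+158 ≤ 432 → not valid
3 of the 8 triples form a triangle.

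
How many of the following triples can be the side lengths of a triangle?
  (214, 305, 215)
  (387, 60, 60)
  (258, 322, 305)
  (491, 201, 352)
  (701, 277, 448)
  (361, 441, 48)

(214,215,305): 214+215 > 305 → valid
(60,60,387): 60+60 ≤ 387 → not valid
(258,305,322): 258+305 > 322 → valid
(201,352,491): 201+352 > 491 → valid
(277,448,701): 277+448 > 701 → valid
(48,361,441): 48+361 ≤ 441 → not valid
4 of the 6 triples form a triangle.

4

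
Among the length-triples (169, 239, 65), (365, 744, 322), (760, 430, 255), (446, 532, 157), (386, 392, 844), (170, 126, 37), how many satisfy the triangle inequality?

1

(65,169,239): 65+169 ≤ 239 → not valid
(322,365,744): 322+365 ≤ 744 → not valid
(255,430,760): 255+430 ≤ 760 → not valid
(157,446,532): 157+446 > 532 → valid
(386,392,844): 386+392 ≤ 844 → not valid
(37,126,170): 37+126 ≤ 170 → not valid
1 of the 6 triples forms a triangle.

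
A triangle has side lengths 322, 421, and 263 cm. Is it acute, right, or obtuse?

obtuse

Compare the square of the longest side to the sum of squares of the other two: 263² + 322² = 172853 < 177241 = 421².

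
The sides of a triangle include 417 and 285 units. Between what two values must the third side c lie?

By the triangle inequality, c must be less than 417 + 285 = 702 and greater than |417 − 285| = 132.

132 < c < 702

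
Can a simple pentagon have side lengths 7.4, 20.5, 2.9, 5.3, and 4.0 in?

No

For a pentagon, each side must be shorter than the sum of the others.
Here the longest side is 20.5, but the remaining 4 sides sum to only 19.6.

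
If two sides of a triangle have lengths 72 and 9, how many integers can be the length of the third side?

The third side lies in the open interval (63, 81).
Integers from 64 to 80 inclusive: 80 − 64 + 1 = 17.

17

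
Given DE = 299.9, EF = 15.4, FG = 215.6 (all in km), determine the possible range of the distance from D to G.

The maximum is all hops collinear in one direction: 299.9 + 15.4 + 215.6 = 530.9.
The longest hop is 299.9; the others sum to 231.0. Folding the others back against it leaves at least 299.9 − 231.0 = 68.9.

68.9 ≤ DG ≤ 530.9 km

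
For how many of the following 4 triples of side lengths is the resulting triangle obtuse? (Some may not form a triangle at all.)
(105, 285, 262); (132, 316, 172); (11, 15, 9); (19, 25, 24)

2

(105,285,262): 105²+262² = 79669 < 81225 = 285² → obtuse
(132,316,172): 132+172 ≤ 316, not a triangle
(11,15,9): 9²+11² = 202 < 225 = 15² → obtuse
(19,25,24): 19²+24² = 937 > 625 = 25² → acute
2 of the 4 are obtuse.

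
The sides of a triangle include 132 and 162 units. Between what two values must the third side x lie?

30 < x < 294 (units)

By the triangle inequality, x must be less than 132 + 162 = 294 and greater than |132 − 162| = 30.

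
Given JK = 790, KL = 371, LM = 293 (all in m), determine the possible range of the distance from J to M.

126 ≤ JM ≤ 1454 m

The maximum is all hops collinear in one direction: 790 + 371 + 293 = 1454.
The longest hop is 790; the others sum to 664. Folding the others back against it leaves at least 790 − 664 = 126.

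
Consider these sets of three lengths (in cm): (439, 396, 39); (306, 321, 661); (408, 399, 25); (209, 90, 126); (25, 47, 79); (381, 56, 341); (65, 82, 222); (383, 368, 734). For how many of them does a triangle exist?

4

(39,396,439): 39+396 ≤ 439 → not valid
(306,321,661): 306+321 ≤ 661 → not valid
(25,399,408): 25+399 > 408 → valid
(90,126,209): 90+126 > 209 → valid
(25,47,79): 25+47 ≤ 79 → not valid
(56,341,381): 56+341 > 381 → valid
(65,82,222): 65+82 ≤ 222 → not valid
(368,383,734): 368+383 > 734 → valid
4 of the 8 triples form a triangle.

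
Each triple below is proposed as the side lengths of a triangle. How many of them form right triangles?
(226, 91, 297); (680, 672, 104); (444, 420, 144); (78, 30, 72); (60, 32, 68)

4

(226,91,297): 91²+226² = 59357 < 88209 = 297² → obtuse
(680,672,104): 104²+672² = 462400 = 680² → right
(444,420,144): 144²+420² = 197136 = 444² → right
(78,30,72): 30²+72² = 6084 = 78² → right
(60,32,68): 32²+60² = 4624 = 68² → right
4 of the 5 are right.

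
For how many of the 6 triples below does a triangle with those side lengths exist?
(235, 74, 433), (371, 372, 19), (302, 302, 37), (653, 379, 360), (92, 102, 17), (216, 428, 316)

(74,235,433): 74+235 ≤ 433 → not valid
(19,371,372): 19+371 > 372 → valid
(37,302,302): 37+302 > 302 → valid
(360,379,653): 360+379 > 653 → valid
(17,92,102): 17+92 > 102 → valid
(216,316,428): 216+316 > 428 → valid
5 of the 6 triples form a triangle.

5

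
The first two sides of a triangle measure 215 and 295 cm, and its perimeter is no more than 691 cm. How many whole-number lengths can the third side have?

Triangle inequality: 80 < x < 510. Perimeter ≤ 691 gives x ≤ 691 − 215 − 295 = 181.
So 80 < x ≤ 181; integers 81 through 181: 101 values.

101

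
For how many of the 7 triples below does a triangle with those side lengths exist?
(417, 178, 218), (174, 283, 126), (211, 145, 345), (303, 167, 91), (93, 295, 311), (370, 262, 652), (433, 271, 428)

4

(178,218,417): 178+218 ≤ 417 → not valid
(126,174,283): 126+174 > 283 → valid
(145,211,345): 145+211 > 345 → valid
(91,167,303): 91+167 ≤ 303 → not valid
(93,295,311): 93+295 > 311 → valid
(262,370,652): 262+370 ≤ 652 → not valid
(271,428,433): 271+428 > 433 → valid
4 of the 7 triples form a triangle.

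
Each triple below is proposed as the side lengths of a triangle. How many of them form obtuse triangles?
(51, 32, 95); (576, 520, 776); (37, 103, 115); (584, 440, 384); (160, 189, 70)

(51,32,95): 32+51 ≤ 95, not a triangle
(576,520,776): 520²+576² = 602176 = 776² → right
(37,103,115): 37²+103² = 11978 < 13225 = 115² → obtuse
(584,440,384): 384²+440² = 341056 = 584² → right
(160,189,70): 70²+160² = 30500 < 35721 = 189² → obtuse
2 of the 5 are obtuse.

2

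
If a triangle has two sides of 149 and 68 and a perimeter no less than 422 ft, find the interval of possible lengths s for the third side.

Triangle inequality alone gives 81 < s < 217.
The perimeter condition gives s ≥ 422 − 149 − 68 = 205.
Intersecting the two: 205 ≤ s < 217.

205 ≤ s < 217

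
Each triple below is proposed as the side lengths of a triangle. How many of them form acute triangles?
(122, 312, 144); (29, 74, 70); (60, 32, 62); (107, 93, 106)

3

(122,312,144): 122+144 ≤ 312, not a triangle
(29,74,70): 29²+70² = 5741 > 5476 = 74² → acute
(60,32,62): 32²+60² = 4624 > 3844 = 62² → acute
(107,93,106): 93²+106² = 19885 > 11449 = 107² → acute
3 of the 4 are acute.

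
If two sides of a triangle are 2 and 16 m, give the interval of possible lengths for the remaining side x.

By the triangle inequality, x must be less than 2 + 16 = 18 and greater than |2 − 16| = 14.

14 < x < 18 (m)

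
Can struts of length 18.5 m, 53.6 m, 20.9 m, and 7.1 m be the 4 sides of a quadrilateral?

For a quadrilateral, each side must be shorter than the sum of the others.
Here the longest side is 53.6, but the remaining 3 sides sum to only 46.5.

No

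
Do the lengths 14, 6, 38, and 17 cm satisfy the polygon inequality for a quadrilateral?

For a quadrilateral, each side must be shorter than the sum of the others.
Here the longest side is 38, but the remaining 3 sides sum to only 37.

No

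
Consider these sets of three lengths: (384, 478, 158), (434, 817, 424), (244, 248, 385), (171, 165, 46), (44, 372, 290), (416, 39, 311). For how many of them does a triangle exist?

4

(158,384,478): 158+384 > 478 → valid
(424,434,817): 424+434 > 817 → valid
(244,248,385): 244+248 > 385 → valid
(46,165,171): 46+165 > 171 → valid
(44,290,372): 44+290 ≤ 372 → not valid
(39,311,416): 39+311 ≤ 416 → not valid
4 of the 6 triples form a triangle.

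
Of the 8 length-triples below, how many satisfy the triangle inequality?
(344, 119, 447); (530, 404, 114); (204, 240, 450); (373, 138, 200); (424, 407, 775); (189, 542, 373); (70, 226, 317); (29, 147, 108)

3

(119,344,447): 119+344 > 447 → valid
(114,404,530): 114+404 ≤ 530 → not valid
(204,240,450): 204+240 ≤ 450 → not valid
(138,200,373): 138+200 ≤ 373 → not valid
(407,424,775): 407+424 > 775 → valid
(189,373,542): 189+373 > 542 → valid
(70,226,317): 70+226 ≤ 317 → not valid
(29,108,147): 29+108 ≤ 147 → not valid
3 of the 8 triples form a triangle.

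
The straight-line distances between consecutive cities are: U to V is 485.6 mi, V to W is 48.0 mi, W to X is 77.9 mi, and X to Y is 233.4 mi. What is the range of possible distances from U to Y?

126.3 ≤ UY ≤ 844.9 mi

The maximum is all hops collinear in one direction: 485.6 + 48.0 + 77.9 + 233.4 = 844.9.
The longest hop is 485.6; the others sum to 359.3. Folding the others back against it leaves at least 485.6 − 359.3 = 126.3.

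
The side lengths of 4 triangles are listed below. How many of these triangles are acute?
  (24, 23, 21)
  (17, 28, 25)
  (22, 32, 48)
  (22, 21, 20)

(24,23,21): 21²+23² = 970 > 576 = 24² → acute
(17,28,25): 17²+25² = 914 > 784 = 28² → acute
(22,32,48): 22²+32² = 1508 < 2304 = 48² → obtuse
(22,21,20): 20²+21² = 841 > 484 = 22² → acute
3 of the 4 are acute.

3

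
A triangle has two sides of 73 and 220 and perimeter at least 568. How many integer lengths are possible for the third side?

18

Triangle inequality: 147 < x < 293. Perimeter ≥ 568 gives x ≥ 568 − 73 − 220 = 275.
So 275 ≤ x < 293; integers 275 through 292: 18 values.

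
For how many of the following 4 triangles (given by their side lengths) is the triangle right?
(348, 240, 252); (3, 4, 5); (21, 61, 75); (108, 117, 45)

3

(348,240,252): 240²+252² = 121104 = 348² → right
(3,4,5): 3²+4² = 25 = 5² → right
(21,61,75): 21²+61² = 4162 < 5625 = 75² → obtuse
(108,117,45): 45²+108² = 13689 = 117² → right
3 of the 4 are right.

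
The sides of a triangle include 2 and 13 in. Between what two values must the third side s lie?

By the triangle inequality, s must be less than 2 + 13 = 15 and greater than |2 − 13| = 11.

11 < s < 15 (in)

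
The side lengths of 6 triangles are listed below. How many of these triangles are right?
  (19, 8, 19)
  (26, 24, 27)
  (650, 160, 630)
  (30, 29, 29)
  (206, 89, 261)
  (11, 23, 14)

1

(19,8,19): 8²+19² = 425 > 361 = 19² → acute
(26,24,27): 24²+26² = 1252 > 729 = 27² → acute
(650,160,630): 160²+630² = 422500 = 650² → right
(30,29,29): 29²+29² = 1682 > 900 = 30² → acute
(206,89,261): 89²+206² = 50357 < 68121 = 261² → obtuse
(11,23,14): 11²+14² = 317 < 529 = 23² → obtuse
1 of the 6 is right.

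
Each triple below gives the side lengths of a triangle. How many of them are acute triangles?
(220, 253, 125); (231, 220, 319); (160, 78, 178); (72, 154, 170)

(220,253,125): 125²+220² = 64025 > 64009 = 253² → acute
(231,220,319): 220²+231² = 101761 = 319² → right
(160,78,178): 78²+160² = 31684 = 178² → right
(72,154,170): 72²+154² = 28900 = 170² → right
1 of the 4 is acute.

1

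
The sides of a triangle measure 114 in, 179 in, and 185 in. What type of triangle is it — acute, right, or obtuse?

Compare the square of the longest side to the sum of squares of the other two: 114² + 179² = 45037 > 34225 = 185².

acute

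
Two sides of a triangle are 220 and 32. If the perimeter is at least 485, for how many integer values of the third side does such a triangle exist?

19

Triangle inequality: 188 < x < 252. Perimeter ≥ 485 gives x ≥ 485 − 220 − 32 = 233.
So 233 ≤ x < 252; integers 233 through 251: 19 values.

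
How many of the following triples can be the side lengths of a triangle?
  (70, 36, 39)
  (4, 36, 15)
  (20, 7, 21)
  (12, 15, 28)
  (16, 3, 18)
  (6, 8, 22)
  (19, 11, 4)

3

(36,39,70): 36+39 > 70 → valid
(4,15,36): 4+15 ≤ 36 → not valid
(7,20,21): 7+20 > 21 → valid
(12,15,28): 12+15 ≤ 28 → not valid
(3,16,18): 3+16 > 18 → valid
(6,8,22): 6+8 ≤ 22 → not valid
(4,11,19): 4+11 ≤ 19 → not valid
3 of the 7 triples form a triangle.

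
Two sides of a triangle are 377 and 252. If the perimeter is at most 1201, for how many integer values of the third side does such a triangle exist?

Triangle inequality: 125 < x < 629. Perimeter ≤ 1201 gives x ≤ 1201 − 377 − 252 = 572.
So 125 < x ≤ 572; integers 126 through 572: 447 values.

447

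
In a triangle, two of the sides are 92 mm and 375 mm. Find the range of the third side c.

By the triangle inequality, c must be less than 92 + 375 = 467 and greater than |92 − 375| = 283.

283 < c < 467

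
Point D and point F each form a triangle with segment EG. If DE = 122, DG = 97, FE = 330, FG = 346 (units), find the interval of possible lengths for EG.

25 < EG < 219

From triangle DEG: |122 − 97| < EG < 122 + 97, i.e. 25 < EG < 219.
From triangle FEG: 16 < EG < 676.
Both must hold, so EG lies in the intersection.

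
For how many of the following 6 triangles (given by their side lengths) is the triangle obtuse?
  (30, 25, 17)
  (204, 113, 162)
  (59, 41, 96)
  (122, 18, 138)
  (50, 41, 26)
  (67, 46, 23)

5

(30,25,17): 17²+25² = 914 > 900 = 30² → acute
(204,113,162): 113²+162² = 39013 < 41616 = 204² → obtuse
(59,41,96): 41²+59² = 5162 < 9216 = 96² → obtuse
(122,18,138): 18²+122² = 15208 < 19044 = 138² → obtuse
(50,41,26): 26²+41² = 2357 < 2500 = 50² → obtuse
(67,46,23): 23²+46² = 2645 < 4489 = 67² → obtuse
5 of the 6 are obtuse.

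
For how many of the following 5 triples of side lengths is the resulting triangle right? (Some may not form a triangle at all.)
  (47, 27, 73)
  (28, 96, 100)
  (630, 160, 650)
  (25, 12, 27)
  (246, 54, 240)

3

(47,27,73): 27²+47² = 2938 < 5329 = 73² → obtuse
(28,96,100): 28²+96² = 10000 = 100² → right
(630,160,650): 160²+630² = 422500 = 650² → right
(25,12,27): 12²+25² = 769 > 729 = 27² → acute
(246,54,240): 54²+240² = 60516 = 246² → right
3 of the 5 are right.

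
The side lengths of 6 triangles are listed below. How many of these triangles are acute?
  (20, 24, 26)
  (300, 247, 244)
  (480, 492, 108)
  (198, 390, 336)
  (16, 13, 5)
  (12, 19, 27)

2

(20,24,26): 20²+24² = 976 > 676 = 26² → acute
(300,247,244): 244²+247² = 120545 > 90000 = 300² → acute
(480,492,108): 108²+480² = 242064 = 492² → right
(198,390,336): 198²+336² = 152100 = 390² → right
(16,13,5): 5²+13² = 194 < 256 = 16² → obtuse
(12,19,27): 12²+19² = 505 < 729 = 27² → obtuse
2 of the 6 are acute.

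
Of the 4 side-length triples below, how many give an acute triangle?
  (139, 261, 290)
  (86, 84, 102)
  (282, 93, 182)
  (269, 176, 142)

(139,261,290): 139²+261² = 87442 > 84100 = 290² → acute
(86,84,102): 84²+86² = 14452 > 10404 = 102² → acute
(282,93,182): 93+182 ≤ 282, not a triangle
(269,176,142): 142²+176² = 51140 < 72361 = 269² → obtuse
2 of the 4 are acute.

2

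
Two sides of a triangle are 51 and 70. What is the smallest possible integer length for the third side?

The third side must be strictly greater than |51 − 70| = 19.
The smallest integer above 19 is 20.

20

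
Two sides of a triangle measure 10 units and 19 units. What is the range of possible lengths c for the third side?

9 < c < 29 (units)

By the triangle inequality, c must be less than 10 + 19 = 29 and greater than |10 − 19| = 9.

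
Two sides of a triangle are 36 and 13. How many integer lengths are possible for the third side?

The third side lies in the open interval (23, 49).
Integers from 24 to 48 inclusive: 48 − 24 + 1 = 25.

25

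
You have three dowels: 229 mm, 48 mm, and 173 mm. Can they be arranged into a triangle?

The longest side is 229, but the other two sum to only 221.
221 < 229, so the triangle inequality fails.

No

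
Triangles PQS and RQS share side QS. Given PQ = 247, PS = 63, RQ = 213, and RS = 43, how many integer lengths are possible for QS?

From triangle PQS: 184 < QS < 310.
From triangle RQS: 170 < QS < 256.
Intersection: 184 < QS < 256, so integers 185 through 255: 71 values.

71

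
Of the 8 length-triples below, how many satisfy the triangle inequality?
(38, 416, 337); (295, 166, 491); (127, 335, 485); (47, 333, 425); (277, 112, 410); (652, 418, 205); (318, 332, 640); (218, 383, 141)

1

(38,337,416): 38+337 ≤ 416 → not valid
(166,295,491): 166+295 ≤ 491 → not valid
(127,335,485): 127+335 ≤ 485 → not valid
(47,333,425): 47+333 ≤ 425 → not valid
(112,277,410): 112+277 ≤ 410 → not valid
(205,418,652): 205+418 ≤ 652 → not valid
(318,332,640): 318+332 > 640 → valid
(141,218,383): 141+218 ≤ 383 → not valid
1 of the 8 triples forms a triangle.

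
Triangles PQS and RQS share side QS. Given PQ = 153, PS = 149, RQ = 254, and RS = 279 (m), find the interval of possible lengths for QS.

25 < QS < 302

From triangle PQS: |153 − 149| < QS < 153 + 149, i.e. 4 < QS < 302.
From triangle RQS: 25 < QS < 533.
Both must hold, so QS lies in the intersection.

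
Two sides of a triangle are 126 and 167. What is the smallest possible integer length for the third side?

The third side must be strictly greater than |126 − 167| = 41.
The smallest integer above 41 is 42.

42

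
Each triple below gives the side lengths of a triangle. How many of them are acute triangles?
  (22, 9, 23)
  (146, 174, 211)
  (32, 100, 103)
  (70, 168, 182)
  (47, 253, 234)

(22,9,23): 9²+22² = 565 > 529 = 23² → acute
(146,174,211): 146²+174² = 51592 > 44521 = 211² → acute
(32,100,103): 32²+100² = 11024 > 10609 = 103² → acute
(70,168,182): 70²+168² = 33124 = 182² → right
(47,253,234): 47²+234² = 56965 < 64009 = 253² → obtuse
3 of the 5 are acute.

3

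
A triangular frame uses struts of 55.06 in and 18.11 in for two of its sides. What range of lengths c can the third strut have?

By the triangle inequality, c must be less than 55.06 + 18.11 = 73.17 and greater than |55.06 − 18.11| = 36.95.

36.95 < c < 73.17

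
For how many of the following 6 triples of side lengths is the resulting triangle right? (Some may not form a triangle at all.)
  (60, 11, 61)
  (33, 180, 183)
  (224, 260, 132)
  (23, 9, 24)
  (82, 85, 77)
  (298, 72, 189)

(60,11,61): 11²+60² = 3721 = 61² → right
(33,180,183): 33²+180² = 33489 = 183² → right
(224,260,132): 132²+224² = 67600 = 260² → right
(23,9,24): 9²+23² = 610 > 576 = 24² → acute
(82,85,77): 77²+82² = 12653 > 7225 = 85² → acute
(298,72,189): 72+189 ≤ 298, not a triangle
3 of the 6 are right.

3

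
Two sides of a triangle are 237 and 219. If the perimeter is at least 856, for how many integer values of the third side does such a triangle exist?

56

Triangle inequality: 18 < x < 456. Perimeter ≥ 856 gives x ≥ 856 − 237 − 219 = 400.
So 400 ≤ x < 456; integers 400 through 455: 56 values.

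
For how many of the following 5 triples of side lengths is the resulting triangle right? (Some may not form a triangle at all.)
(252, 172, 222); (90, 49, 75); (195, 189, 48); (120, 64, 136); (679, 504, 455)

3

(252,172,222): 172²+222² = 78868 > 63504 = 252² → acute
(90,49,75): 49²+75² = 8026 < 8100 = 90² → obtuse
(195,189,48): 48²+189² = 38025 = 195² → right
(120,64,136): 64²+120² = 18496 = 136² → right
(679,504,455): 455²+504² = 461041 = 679² → right
3 of the 5 are right.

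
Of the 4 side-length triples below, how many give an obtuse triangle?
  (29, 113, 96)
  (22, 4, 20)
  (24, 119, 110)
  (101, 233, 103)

3

(29,113,96): 29²+96² = 10057 < 12769 = 113² → obtuse
(22,4,20): 4²+20² = 416 < 484 = 22² → obtuse
(24,119,110): 24²+110² = 12676 < 14161 = 119² → obtuse
(101,233,103): 101+103 ≤ 233, not a triangle
3 of the 4 are obtuse.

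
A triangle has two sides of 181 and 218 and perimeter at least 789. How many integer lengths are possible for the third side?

Triangle inequality: 37 < x < 399. Perimeter ≥ 789 gives x ≥ 789 − 181 − 218 = 390.
So 390 ≤ x < 399; integers 390 through 398: 9 values.

9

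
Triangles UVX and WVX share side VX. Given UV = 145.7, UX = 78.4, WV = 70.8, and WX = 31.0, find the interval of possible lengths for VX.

67.3 < VX < 101.8

From triangle UVX: |145.7 − 78.4| < VX < 145.7 + 78.4, i.e. 67.3 < VX < 224.1.
From triangle WVX: 39.8 < VX < 101.8.
Both must hold, so VX lies in the intersection.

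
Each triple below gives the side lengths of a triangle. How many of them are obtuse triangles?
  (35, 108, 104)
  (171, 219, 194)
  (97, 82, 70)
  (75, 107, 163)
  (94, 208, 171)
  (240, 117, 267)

(35,108,104): 35²+104² = 12041 > 11664 = 108² → acute
(171,219,194): 171²+194² = 66877 > 47961 = 219² → acute
(97,82,70): 70²+82² = 11624 > 9409 = 97² → acute
(75,107,163): 75²+107² = 17074 < 26569 = 163² → obtuse
(94,208,171): 94²+171² = 38077 < 43264 = 208² → obtuse
(240,117,267): 117²+240² = 71289 = 267² → right
2 of the 6 are obtuse.

2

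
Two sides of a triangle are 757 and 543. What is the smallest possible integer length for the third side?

215

The third side must be strictly greater than |757 − 543| = 214.
The smallest integer above 214 is 215.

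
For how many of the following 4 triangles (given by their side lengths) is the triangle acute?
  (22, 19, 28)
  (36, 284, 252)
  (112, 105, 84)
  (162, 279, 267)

3

(22,19,28): 19²+22² = 845 > 784 = 28² → acute
(36,284,252): 36²+252² = 64800 < 80656 = 284² → obtuse
(112,105,84): 84²+105² = 18081 > 12544 = 112² → acute
(162,279,267): 162²+267² = 97533 > 77841 = 279² → acute
3 of the 4 are acute.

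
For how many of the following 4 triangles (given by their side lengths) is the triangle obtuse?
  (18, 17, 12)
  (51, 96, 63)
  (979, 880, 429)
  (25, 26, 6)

(18,17,12): 12²+17² = 433 > 324 = 18² → acute
(51,96,63): 51²+63² = 6570 < 9216 = 96² → obtuse
(979,880,429): 429²+880² = 958441 = 979² → right
(25,26,6): 6²+25² = 661 < 676 = 26² → obtuse
2 of the 4 are obtuse.

2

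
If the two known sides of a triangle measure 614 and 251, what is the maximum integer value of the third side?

The third side must be strictly less than 614 + 251 = 865.
The largest integer below 865 is 864.

864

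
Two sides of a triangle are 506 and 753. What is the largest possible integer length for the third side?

1258

The third side must be strictly less than 506 + 753 = 1259.
The largest integer below 1259 is 1258.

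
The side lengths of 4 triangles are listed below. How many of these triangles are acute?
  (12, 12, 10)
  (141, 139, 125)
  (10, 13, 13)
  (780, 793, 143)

3

(12,12,10): 10²+12² = 244 > 144 = 12² → acute
(141,139,125): 125²+139² = 34946 > 19881 = 141² → acute
(10,13,13): 10²+13² = 269 > 169 = 13² → acute
(780,793,143): 143²+780² = 628849 = 793² → right
3 of the 4 are acute.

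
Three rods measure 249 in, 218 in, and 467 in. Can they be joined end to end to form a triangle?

No

The two shorter sides sum to 467, exactly equal to the longest side 467.
That gives only a degenerate (flat) triangle — the inequality must be strict.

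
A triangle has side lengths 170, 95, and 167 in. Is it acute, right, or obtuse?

Compare the square of the longest side to the sum of squares of the other two: 95² + 167² = 36914 > 28900 = 170².

acute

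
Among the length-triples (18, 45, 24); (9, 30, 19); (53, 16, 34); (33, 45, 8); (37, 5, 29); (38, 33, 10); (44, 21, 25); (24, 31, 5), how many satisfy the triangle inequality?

2

(18,24,45): 18+24 ≤ 45 → not valid
(9,19,30): 9+19 ≤ 30 → not valid
(16,34,53): 16+34 ≤ 53 → not valid
(8,33,45): 8+33 ≤ 45 → not valid
(5,29,37): 5+29 ≤ 37 → not valid
(10,33,38): 10+33 > 38 → valid
(21,25,44): 21+25 > 44 → valid
(5,24,31): 5+24 ≤ 31 → not valid
2 of the 8 triples form a triangle.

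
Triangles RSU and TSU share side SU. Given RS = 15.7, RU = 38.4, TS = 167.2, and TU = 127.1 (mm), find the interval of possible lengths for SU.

From triangle RSU: |15.7 − 38.4| < SU < 15.7 + 38.4, i.e. 22.7 < SU < 54.1.
From triangle TSU: 40.1 < SU < 294.3.
Both must hold, so SU lies in the intersection.

40.1 < SU < 54.1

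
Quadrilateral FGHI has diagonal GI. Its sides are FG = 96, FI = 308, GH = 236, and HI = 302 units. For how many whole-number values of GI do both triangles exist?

191

From triangle FGI: 212 < GI < 404.
From triangle HGI: 66 < GI < 538.
Intersection: 212 < GI < 404, so integers 213 through 403: 191 values.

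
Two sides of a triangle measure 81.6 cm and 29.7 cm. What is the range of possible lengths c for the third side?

51.9 < c < 111.3 (cm)

By the triangle inequality, c must be less than 81.6 + 29.7 = 111.3 and greater than |81.6 − 29.7| = 51.9.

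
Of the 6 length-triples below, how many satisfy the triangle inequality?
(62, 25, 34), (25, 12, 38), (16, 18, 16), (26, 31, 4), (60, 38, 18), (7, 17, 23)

(25,34,62): 25+34 ≤ 62 → not valid
(12,25,38): 12+25 ≤ 38 → not valid
(16,16,18): 16+16 > 18 → valid
(4,26,31): 4+26 ≤ 31 → not valid
(18,38,60): 18+38 ≤ 60 → not valid
(7,17,23): 7+17 > 23 → valid
2 of the 6 triples form a triangle.

2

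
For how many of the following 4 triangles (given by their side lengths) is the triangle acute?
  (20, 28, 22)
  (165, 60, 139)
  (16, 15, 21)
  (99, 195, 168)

2

(20,28,22): 20²+22² = 884 > 784 = 28² → acute
(165,60,139): 60²+139² = 22921 < 27225 = 165² → obtuse
(16,15,21): 15²+16² = 481 > 441 = 21² → acute
(99,195,168): 99²+168² = 38025 = 195² → right
2 of the 4 are acute.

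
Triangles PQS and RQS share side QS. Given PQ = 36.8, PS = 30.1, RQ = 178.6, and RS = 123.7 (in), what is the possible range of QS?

54.9 < QS < 66.9

From triangle PQS: |36.8 − 30.1| < QS < 36.8 + 30.1, i.e. 6.7 < QS < 66.9.
From triangle RQS: 54.9 < QS < 302.3.
Both must hold, so QS lies in the intersection.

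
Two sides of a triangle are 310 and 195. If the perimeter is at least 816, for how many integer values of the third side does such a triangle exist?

194

Triangle inequality: 115 < x < 505. Perimeter ≥ 816 gives x ≥ 816 − 310 − 195 = 311.
So 311 ≤ x < 505; integers 311 through 504: 194 values.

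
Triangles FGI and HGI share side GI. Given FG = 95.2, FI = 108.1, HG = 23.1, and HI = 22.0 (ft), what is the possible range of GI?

12.9 < GI < 45.1

From triangle FGI: |95.2 − 108.1| < GI < 95.2 + 108.1, i.e. 12.9 < GI < 203.3.
From triangle HGI: 1.1 < GI < 45.1.
Both must hold, so GI lies in the intersection.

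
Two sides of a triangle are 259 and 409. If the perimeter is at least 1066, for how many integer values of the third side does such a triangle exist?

270

Triangle inequality: 150 < x < 668. Perimeter ≥ 1066 gives x ≥ 1066 − 259 − 409 = 398.
So 398 ≤ x < 668; integers 398 through 667: 270 values.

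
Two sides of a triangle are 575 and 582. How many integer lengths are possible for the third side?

1149

The third side lies in the open interval (7, 1157).
Integers from 8 to 1156 inclusive: 1156 − 8 + 1 = 1149.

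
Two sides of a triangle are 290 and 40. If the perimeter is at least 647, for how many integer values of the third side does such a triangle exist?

13

Triangle inequality: 250 < x < 330. Perimeter ≥ 647 gives x ≥ 647 − 290 − 40 = 317.
So 317 ≤ x < 330; integers 317 through 329: 13 values.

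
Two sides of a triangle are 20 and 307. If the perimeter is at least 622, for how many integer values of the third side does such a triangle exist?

Triangle inequality: 287 < x < 327. Perimeter ≥ 622 gives x ≥ 622 − 20 − 307 = 295.
So 295 ≤ x < 327; integers 295 through 326: 32 values.

32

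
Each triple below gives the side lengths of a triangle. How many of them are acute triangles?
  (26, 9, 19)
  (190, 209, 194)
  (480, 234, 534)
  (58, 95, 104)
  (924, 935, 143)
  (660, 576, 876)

(26,9,19): 9²+19² = 442 < 676 = 26² → obtuse
(190,209,194): 190²+194² = 73736 > 43681 = 209² → acute
(480,234,534): 234²+480² = 285156 = 534² → right
(58,95,104): 58²+95² = 12389 > 10816 = 104² → acute
(924,935,143): 143²+924² = 874225 = 935² → right
(660,576,876): 576²+660² = 767376 = 876² → right
2 of the 6 are acute.

2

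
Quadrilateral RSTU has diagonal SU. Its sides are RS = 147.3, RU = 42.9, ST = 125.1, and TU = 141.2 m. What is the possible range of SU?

104.4 < SU < 190.2

From triangle RSU: |147.3 − 42.9| < SU < 147.3 + 42.9, i.e. 104.4 < SU < 190.2.
From triangle TSU: 16.1 < SU < 266.3.
Both must hold, so SU lies in the intersection.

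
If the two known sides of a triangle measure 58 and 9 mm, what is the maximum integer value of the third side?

66

The third side must be strictly less than 58 + 9 = 67.
The largest integer below 67 is 66.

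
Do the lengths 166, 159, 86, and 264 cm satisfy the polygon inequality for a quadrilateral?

A quadrilateral exists iff every side is shorter than the sum of the others — equivalently, the longest side is less than the sum of the rest.
Longest side 264 < 411 (sum of the remaining 3), so yes.

Yes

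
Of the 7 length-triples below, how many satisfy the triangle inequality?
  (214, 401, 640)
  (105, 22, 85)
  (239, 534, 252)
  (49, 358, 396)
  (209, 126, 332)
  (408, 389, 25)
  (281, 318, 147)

5

(214,401,640): 214+401 ≤ 640 → not valid
(22,85,105): 22+85 > 105 → valid
(239,252,534): 239+252 ≤ 534 → not valid
(49,358,396): 49+358 > 396 → valid
(126,209,332): 126+209 > 332 → valid
(25,389,408): 25+389 > 408 → valid
(147,281,318): 147+281 > 318 → valid
5 of the 7 triples form a triangle.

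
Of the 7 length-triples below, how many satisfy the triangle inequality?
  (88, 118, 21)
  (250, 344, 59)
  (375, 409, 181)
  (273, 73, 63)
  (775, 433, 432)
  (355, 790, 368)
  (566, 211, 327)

(21,88,118): 21+88 ≤ 118 → not valid
(59,250,344): 59+250 ≤ 344 → not valid
(181,375,409): 181+375 > 409 → valid
(63,73,273): 63+73 ≤ 273 → not valid
(432,433,775): 432+433 > 775 → valid
(355,368,790): 355+368 ≤ 790 → not valid
(211,327,566): 211+327 ≤ 566 → not valid
2 of the 7 triples form a triangle.

2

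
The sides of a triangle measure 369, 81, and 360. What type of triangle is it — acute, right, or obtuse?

Compare the square of the longest side to the sum of squares of the other two: 81² + 360² = 136161 = 369².

right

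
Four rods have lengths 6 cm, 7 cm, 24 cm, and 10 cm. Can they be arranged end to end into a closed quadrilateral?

For a quadrilateral, each side must be shorter than the sum of the others.
Here the longest side is 24, but the remaining 3 sides sum to only 23.

No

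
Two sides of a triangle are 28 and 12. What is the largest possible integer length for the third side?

39

The third side must be strictly less than 28 + 12 = 40.
The largest integer below 40 is 39.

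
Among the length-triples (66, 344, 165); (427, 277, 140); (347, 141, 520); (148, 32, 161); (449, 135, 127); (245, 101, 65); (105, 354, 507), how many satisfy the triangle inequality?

(66,165,344): 66+165 ≤ 344 → not valid
(140,277,427): 140+277 ≤ 427 → not valid
(141,347,520): 141+347 ≤ 520 → not valid
(32,148,161): 32+148 > 161 → valid
(127,135,449): 127+135 ≤ 449 → not valid
(65,101,245): 65+101 ≤ 245 → not valid
(105,354,507): 105+354 ≤ 507 → not valid
1 of the 7 triples forms a triangle.

1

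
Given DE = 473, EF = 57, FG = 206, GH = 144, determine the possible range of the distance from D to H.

The maximum is all hops collinear in one direction: 473 + 57 + 206 + 144 = 880.
The longest hop is 473; the others sum to 407. Folding the others back against it leaves at least 473 − 407 = 66.

66 ≤ DH ≤ 880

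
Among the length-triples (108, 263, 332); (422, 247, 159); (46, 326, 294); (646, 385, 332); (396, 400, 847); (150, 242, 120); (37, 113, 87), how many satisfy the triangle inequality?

5

(108,263,332): 108+263 > 332 → valid
(159,247,422): 159+247 ≤ 422 → not valid
(46,294,326): 46+294 > 326 → valid
(332,385,646): 332+385 > 646 → valid
(396,400,847): 396+400 ≤ 847 → not valid
(120,150,242): 120+150 > 242 → valid
(37,87,113): 37+87 > 113 → valid
5 of the 7 triples form a triangle.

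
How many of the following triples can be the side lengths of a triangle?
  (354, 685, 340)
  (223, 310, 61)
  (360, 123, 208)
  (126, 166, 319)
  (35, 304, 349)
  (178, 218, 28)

(340,354,685): 340+354 > 685 → valid
(61,223,310): 61+223 ≤ 310 → not valid
(123,208,360): 123+208 ≤ 360 → not valid
(126,166,319): 126+166 ≤ 319 → not valid
(35,304,349): 35+304 ≤ 349 → not valid
(28,178,218): 28+178 ≤ 218 → not valid
1 of the 6 triples forms a triangle.

1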